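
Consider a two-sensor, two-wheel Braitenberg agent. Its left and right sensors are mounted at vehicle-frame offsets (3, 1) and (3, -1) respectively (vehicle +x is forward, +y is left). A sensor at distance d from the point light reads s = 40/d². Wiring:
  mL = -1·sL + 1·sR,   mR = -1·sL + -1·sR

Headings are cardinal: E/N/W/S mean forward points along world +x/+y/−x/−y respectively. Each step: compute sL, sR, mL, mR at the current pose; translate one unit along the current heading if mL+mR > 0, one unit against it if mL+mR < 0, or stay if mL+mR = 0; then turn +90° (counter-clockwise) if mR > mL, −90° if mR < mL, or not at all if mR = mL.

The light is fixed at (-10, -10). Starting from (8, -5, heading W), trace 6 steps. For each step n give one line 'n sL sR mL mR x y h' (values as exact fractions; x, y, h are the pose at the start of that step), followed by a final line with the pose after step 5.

0 40/241 40/261 -800/62901 -20080/62901 8 -5 W
1 10/97 5/58 -95/5626 -1065/5626 9 -5 N
2 40/509 40/493 640/250937 -40080/250937 9 -6 E
3 20/181 4/29 144/5249 -1304/5249 8 -6 S
4 40/241 40/261 -800/62901 -20080/62901 8 -5 W
5 10/97 5/58 -95/5626 -1065/5626 9 -5 N
final 9 -6 E

n=0: pose=(8,-5,W); sL=40/241, sR=40/261; mL=-800/62901, mR=-20080/62901; mL+mR=-80/241 → advance -1; mR−mL=-80/261 → turn -1·90°
n=1: pose=(9,-5,N); sL=10/97, sR=5/58; mL=-95/5626, mR=-1065/5626; mL+mR=-20/97 → advance -1; mR−mL=-5/29 → turn -1·90°
n=2: pose=(9,-6,E); sL=40/509, sR=40/493; mL=640/250937, mR=-40080/250937; mL+mR=-80/509 → advance -1; mR−mL=-80/493 → turn -1·90°
n=3: pose=(8,-6,S); sL=20/181, sR=4/29; mL=144/5249, mR=-1304/5249; mL+mR=-40/181 → advance -1; mR−mL=-8/29 → turn -1·90°
n=4: pose=(8,-5,W); sL=40/241, sR=40/261; mL=-800/62901, mR=-20080/62901; mL+mR=-80/241 → advance -1; mR−mL=-80/261 → turn -1·90°
n=5: pose=(9,-5,N); sL=10/97, sR=5/58; mL=-95/5626, mR=-1065/5626; mL+mR=-20/97 → advance -1; mR−mL=-5/29 → turn -1·90°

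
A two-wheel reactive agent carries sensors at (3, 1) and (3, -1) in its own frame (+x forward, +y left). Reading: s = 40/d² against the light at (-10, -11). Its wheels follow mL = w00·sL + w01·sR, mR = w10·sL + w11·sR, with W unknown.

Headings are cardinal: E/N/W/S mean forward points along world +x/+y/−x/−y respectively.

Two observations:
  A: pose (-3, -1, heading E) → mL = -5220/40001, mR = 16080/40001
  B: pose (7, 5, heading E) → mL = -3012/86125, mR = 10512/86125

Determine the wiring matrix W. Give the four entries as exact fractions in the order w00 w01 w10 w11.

obs A: pose=(-3,-1,E) → sL=40/221, sR=40/181, mL=-5220/40001, mR=16080/40001
obs B: pose=(7,5,E) → sL=40/689, sR=8/125, mL=-3012/86125, mR=10512/86125
sensor matrix S = [[40/221, 40/181], [40/689, 8/125]]; det S = -66048/53001325
solve [mL_A; mL_B] = S·[w00; w01] and [mR_A; mR_B] = S·[w10; w11]:
  w00 = 1/2, w01 = -1, w10 = 1, w11 = 1

1/2 -1 1 1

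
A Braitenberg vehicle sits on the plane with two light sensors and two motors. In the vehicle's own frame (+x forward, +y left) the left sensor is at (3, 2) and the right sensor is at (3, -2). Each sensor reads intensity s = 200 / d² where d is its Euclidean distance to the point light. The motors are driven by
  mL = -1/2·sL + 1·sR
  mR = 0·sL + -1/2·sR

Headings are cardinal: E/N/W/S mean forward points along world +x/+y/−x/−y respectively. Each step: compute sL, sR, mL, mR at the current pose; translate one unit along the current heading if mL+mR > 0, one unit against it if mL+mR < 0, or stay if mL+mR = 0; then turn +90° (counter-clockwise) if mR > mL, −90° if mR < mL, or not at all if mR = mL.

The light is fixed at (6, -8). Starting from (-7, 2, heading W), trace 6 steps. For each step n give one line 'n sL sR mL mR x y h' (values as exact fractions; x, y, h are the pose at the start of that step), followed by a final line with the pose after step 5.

n=0: pose=(-7,2,W); sL=5/8, sR=1/2; mL=3/16, mR=-1/4; mL+mR=-1/16 → advance -1; mR−mL=-7/16 → turn -1·90°
n=1: pose=(-6,2,N); sL=40/73, sR=200/269; mL=9220/19637, mR=-100/269; mL+mR=1920/19637 → advance +1; mR−mL=-16520/19637 → turn -1·90°
n=2: pose=(-6,3,E); sL=4/5, sR=100/81; mL=338/405, mR=-50/81; mL+mR=88/405 → advance +1; mR−mL=-196/135 → turn -1·90°
n=3: pose=(-5,3,S); sL=40/29, sR=200/233; mL=1140/6757, mR=-100/233; mL+mR=-1760/6757 → advance -1; mR−mL=-4040/6757 → turn -1·90°
n=4: pose=(-5,4,W); sL=25/37, sR=25/49; mL=625/3626, mR=-25/98; mL+mR=-150/1813 → advance -1; mR−mL=-775/1813 → turn -1·90°
n=5: pose=(-4,4,N); sL=200/369, sR=200/289; mL=44900/106641, mR=-100/289; mL+mR=8000/106641 → advance +1; mR−mL=-81800/106641 → turn -1·90°

0 5/8 1/2 3/16 -1/4 -7 2 W
1 40/73 200/269 9220/19637 -100/269 -6 2 N
2 4/5 100/81 338/405 -50/81 -6 3 E
3 40/29 200/233 1140/6757 -100/233 -5 3 S
4 25/37 25/49 625/3626 -25/98 -5 4 W
5 200/369 200/289 44900/106641 -100/289 -4 4 N
final -4 5 E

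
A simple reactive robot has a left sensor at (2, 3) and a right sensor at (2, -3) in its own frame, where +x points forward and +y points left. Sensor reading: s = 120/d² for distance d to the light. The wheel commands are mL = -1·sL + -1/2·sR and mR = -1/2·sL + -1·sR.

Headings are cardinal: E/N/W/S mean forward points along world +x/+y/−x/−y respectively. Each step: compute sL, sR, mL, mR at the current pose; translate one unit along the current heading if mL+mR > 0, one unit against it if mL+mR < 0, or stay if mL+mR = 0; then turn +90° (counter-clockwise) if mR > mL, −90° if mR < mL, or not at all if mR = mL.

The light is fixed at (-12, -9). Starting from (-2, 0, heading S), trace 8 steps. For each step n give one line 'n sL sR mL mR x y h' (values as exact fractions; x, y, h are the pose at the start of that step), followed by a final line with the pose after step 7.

n=0: pose=(-2,0,S); sL=60/109, sR=60/49; mL=-6210/5341, mR=-8010/5341; mL+mR=-14220/5341 → advance -1; mR−mL=-1800/5341 → turn -1·90°
n=1: pose=(-2,1,W); sL=120/113, sR=120/233; mL=-34740/26329, mR=-27540/26329; mL+mR=-62280/26329 → advance -1; mR−mL=7200/26329 → turn +1·90°
n=2: pose=(-1,1,S); sL=6/13, sR=15/16; mL=-387/416, mR=-243/208; mL+mR=-873/416 → advance -1; mR−mL=-99/416 → turn -1·90°
n=3: pose=(-1,2,W); sL=24/29, sR=120/277; mL=-8388/8033, mR=-6804/8033; mL+mR=-15192/8033 → advance -1; mR−mL=1584/8033 → turn +1·90°
n=4: pose=(0,2,S); sL=20/51, sR=20/27; mL=-350/459, mR=-430/459; mL+mR=-260/153 → advance -1; mR−mL=-80/459 → turn -1·90°
n=5: pose=(0,3,W); sL=120/181, sR=24/65; mL=-9972/11765, mR=-8244/11765; mL+mR=-18216/11765 → advance -1; mR−mL=1728/11765 → turn +1·90°
n=6: pose=(1,3,S); sL=30/89, sR=3/5; mL=-567/890, mR=-342/445; mL+mR=-1251/890 → advance -1; mR−mL=-117/890 → turn -1·90°
n=7: pose=(1,4,W); sL=120/221, sR=120/377; mL=-4500/6409, mR=-3780/6409; mL+mR=-8280/6409 → advance -1; mR−mL=720/6409 → turn +1·90°

0 60/109 60/49 -6210/5341 -8010/5341 -2 0 S
1 120/113 120/233 -34740/26329 -27540/26329 -2 1 W
2 6/13 15/16 -387/416 -243/208 -1 1 S
3 24/29 120/277 -8388/8033 -6804/8033 -1 2 W
4 20/51 20/27 -350/459 -430/459 0 2 S
5 120/181 24/65 -9972/11765 -8244/11765 0 3 W
6 30/89 3/5 -567/890 -342/445 1 3 S
7 120/221 120/377 -4500/6409 -3780/6409 1 4 W
final 2 4 S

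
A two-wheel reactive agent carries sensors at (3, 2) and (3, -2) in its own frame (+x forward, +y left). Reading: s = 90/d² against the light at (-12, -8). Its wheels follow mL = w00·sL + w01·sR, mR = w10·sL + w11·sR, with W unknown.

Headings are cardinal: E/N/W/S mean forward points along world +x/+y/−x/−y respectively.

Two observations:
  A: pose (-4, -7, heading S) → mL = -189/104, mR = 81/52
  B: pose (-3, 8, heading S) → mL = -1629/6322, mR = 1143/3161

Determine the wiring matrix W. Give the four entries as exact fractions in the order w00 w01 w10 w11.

obs A: pose=(-4,-7,S) → sL=45/52, sR=9/4, mL=-189/104, mR=81/52
obs B: pose=(-3,8,S) → sL=9/29, sR=45/109, mL=-1629/6322, mR=1143/3161
sensor matrix S = [[45/52, 9/4], [9/29, 45/109]]; det S = -14013/41093
solve [mL_A; mL_B] = S·[w00; w01] and [mR_A; mR_B] = S·[w10; w11]:
  w00 = 1/2, w01 = -1, w10 = 1/2, w11 = 1/2

1/2 -1 1/2 1/2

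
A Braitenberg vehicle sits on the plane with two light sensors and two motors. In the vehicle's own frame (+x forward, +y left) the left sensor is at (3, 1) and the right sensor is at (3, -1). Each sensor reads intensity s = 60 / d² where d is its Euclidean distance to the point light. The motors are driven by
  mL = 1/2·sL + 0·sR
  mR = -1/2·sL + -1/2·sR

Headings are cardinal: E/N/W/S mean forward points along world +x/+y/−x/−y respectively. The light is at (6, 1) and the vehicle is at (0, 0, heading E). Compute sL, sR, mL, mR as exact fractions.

20/3 60/13 10/3 -220/39

left sensor world pos  = (3, 1); dL² = 9
right sensor world pos = (3, -1); dR² = 13
sL = 60/9 = 20/3
sR = 60/13 = 60/13
mL = 1/2·sL + 0·sR = 10/3
mR = -1/2·sL + -1/2·sR = -220/39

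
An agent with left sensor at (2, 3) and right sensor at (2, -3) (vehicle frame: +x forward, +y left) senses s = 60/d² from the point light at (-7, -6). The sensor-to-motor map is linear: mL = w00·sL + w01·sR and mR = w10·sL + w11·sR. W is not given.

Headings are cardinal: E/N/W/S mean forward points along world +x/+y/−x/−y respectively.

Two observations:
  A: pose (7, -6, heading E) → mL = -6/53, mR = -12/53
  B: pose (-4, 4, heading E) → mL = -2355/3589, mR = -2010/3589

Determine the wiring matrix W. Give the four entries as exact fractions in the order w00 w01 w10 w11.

1/2 -1 -1/2 -1/2

obs A: pose=(7,-6,E) → sL=12/53, sR=12/53, mL=-6/53, mR=-12/53
obs B: pose=(-4,4,E) → sL=30/97, sR=30/37, mL=-2355/3589, mR=-2010/3589
sensor matrix S = [[12/53, 12/53], [30/97, 30/37]]; det S = 21600/190217
solve [mL_A; mL_B] = S·[w00; w01] and [mR_A; mR_B] = S·[w10; w11]:
  w00 = 1/2, w01 = -1, w10 = -1/2, w11 = -1/2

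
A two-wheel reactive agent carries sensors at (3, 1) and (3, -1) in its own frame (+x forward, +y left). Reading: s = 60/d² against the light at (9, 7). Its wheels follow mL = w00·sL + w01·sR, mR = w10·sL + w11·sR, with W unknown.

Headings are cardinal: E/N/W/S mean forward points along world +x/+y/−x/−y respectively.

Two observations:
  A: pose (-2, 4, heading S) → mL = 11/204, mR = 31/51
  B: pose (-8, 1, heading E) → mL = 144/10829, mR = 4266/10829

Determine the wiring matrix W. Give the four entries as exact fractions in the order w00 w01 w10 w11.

1/2 -1/2 1 1/2

obs A: pose=(-2,4,S) → sL=15/34, sR=1/3, mL=11/204, mR=31/51
obs B: pose=(-8,1,E) → sL=60/221, sR=12/49, mL=144/10829, mR=4266/10829
sensor matrix S = [[15/34, 1/3], [60/221, 12/49]]; det S = 190/10829
solve [mL_A; mL_B] = S·[w00; w01] and [mR_A; mR_B] = S·[w10; w11]:
  w00 = 1/2, w01 = -1/2, w10 = 1, w11 = 1/2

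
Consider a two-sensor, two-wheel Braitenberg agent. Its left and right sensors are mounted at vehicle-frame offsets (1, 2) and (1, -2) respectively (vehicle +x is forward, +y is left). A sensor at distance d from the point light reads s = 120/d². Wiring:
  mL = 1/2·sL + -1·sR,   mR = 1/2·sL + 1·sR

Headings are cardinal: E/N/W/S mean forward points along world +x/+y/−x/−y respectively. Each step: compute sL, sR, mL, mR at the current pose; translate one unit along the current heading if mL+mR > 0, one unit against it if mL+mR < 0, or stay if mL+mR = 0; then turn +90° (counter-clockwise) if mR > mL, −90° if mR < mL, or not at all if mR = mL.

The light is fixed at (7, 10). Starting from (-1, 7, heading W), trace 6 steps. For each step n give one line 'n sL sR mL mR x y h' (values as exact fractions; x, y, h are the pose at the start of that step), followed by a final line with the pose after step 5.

0 60/53 60/41 -1950/2173 4410/2173 -1 7 W
1 24/13 120/137 84/1781 3204/1781 -2 7 S
2 30/17 6/5 -27/85 177/85 -2 6 E
3 120/109 8/3 -692/327 1052/327 -1 6 N
4 60/53 60/41 -1950/2173 4410/2173 -1 7 W
5 24/13 120/137 84/1781 3204/1781 -2 7 S
final -2 6 E

n=0: pose=(-1,7,W); sL=60/53, sR=60/41; mL=-1950/2173, mR=4410/2173; mL+mR=60/53 → advance +1; mR−mL=120/41 → turn +1·90°
n=1: pose=(-2,7,S); sL=24/13, sR=120/137; mL=84/1781, mR=3204/1781; mL+mR=24/13 → advance +1; mR−mL=240/137 → turn +1·90°
n=2: pose=(-2,6,E); sL=30/17, sR=6/5; mL=-27/85, mR=177/85; mL+mR=30/17 → advance +1; mR−mL=12/5 → turn +1·90°
n=3: pose=(-1,6,N); sL=120/109, sR=8/3; mL=-692/327, mR=1052/327; mL+mR=120/109 → advance +1; mR−mL=16/3 → turn +1·90°
n=4: pose=(-1,7,W); sL=60/53, sR=60/41; mL=-1950/2173, mR=4410/2173; mL+mR=60/53 → advance +1; mR−mL=120/41 → turn +1·90°
n=5: pose=(-2,7,S); sL=24/13, sR=120/137; mL=84/1781, mR=3204/1781; mL+mR=24/13 → advance +1; mR−mL=240/137 → turn +1·90°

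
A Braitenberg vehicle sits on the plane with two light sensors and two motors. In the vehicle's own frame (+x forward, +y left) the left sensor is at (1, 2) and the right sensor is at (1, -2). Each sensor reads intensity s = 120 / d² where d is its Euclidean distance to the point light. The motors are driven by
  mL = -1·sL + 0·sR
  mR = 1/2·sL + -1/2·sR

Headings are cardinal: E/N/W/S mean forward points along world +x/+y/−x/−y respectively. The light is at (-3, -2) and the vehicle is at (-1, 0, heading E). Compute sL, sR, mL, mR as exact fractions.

24/5 40/3 -24/5 -64/15

left sensor world pos  = (0, 2); dL² = 25
right sensor world pos = (0, -2); dR² = 9
sL = 120/25 = 24/5
sR = 120/9 = 40/3
mL = -1·sL + 0·sR = -24/5
mR = 1/2·sL + -1/2·sR = -64/15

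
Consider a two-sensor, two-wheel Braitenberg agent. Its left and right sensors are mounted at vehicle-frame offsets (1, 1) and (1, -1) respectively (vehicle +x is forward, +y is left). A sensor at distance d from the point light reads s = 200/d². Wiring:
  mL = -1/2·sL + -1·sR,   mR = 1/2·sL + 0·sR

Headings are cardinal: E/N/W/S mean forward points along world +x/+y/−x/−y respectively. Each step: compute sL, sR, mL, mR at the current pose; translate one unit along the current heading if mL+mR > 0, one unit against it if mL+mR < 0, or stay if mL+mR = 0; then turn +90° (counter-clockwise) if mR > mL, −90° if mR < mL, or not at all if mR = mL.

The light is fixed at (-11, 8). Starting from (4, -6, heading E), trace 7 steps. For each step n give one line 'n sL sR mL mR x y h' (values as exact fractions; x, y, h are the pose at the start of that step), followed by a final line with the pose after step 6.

0 8/17 200/481 -5324/8177 4/17 4 -6 E
1 100/169 100/197 -26750/33293 50/169 3 -6 N
2 8/17 40/73 -972/1241 4/17 3 -7 W
3 25/64 50/113 -9225/14464 25/128 4 -7 S
4 8/17 200/481 -5324/8177 4/17 4 -6 E
5 100/169 100/197 -26750/33293 50/169 3 -6 N
6 8/17 40/73 -972/1241 4/17 3 -7 W
final 4 -7 S

n=0: pose=(4,-6,E); sL=8/17, sR=200/481; mL=-5324/8177, mR=4/17; mL+mR=-200/481 → advance -1; mR−mL=7248/8177 → turn +1·90°
n=1: pose=(3,-6,N); sL=100/169, sR=100/197; mL=-26750/33293, mR=50/169; mL+mR=-100/197 → advance -1; mR−mL=36600/33293 → turn +1·90°
n=2: pose=(3,-7,W); sL=8/17, sR=40/73; mL=-972/1241, mR=4/17; mL+mR=-40/73 → advance -1; mR−mL=1264/1241 → turn +1·90°
n=3: pose=(4,-7,S); sL=25/64, sR=50/113; mL=-9225/14464, mR=25/128; mL+mR=-50/113 → advance -1; mR−mL=6025/7232 → turn +1·90°
n=4: pose=(4,-6,E); sL=8/17, sR=200/481; mL=-5324/8177, mR=4/17; mL+mR=-200/481 → advance -1; mR−mL=7248/8177 → turn +1·90°
n=5: pose=(3,-6,N); sL=100/169, sR=100/197; mL=-26750/33293, mR=50/169; mL+mR=-100/197 → advance -1; mR−mL=36600/33293 → turn +1·90°
n=6: pose=(3,-7,W); sL=8/17, sR=40/73; mL=-972/1241, mR=4/17; mL+mR=-40/73 → advance -1; mR−mL=1264/1241 → turn +1·90°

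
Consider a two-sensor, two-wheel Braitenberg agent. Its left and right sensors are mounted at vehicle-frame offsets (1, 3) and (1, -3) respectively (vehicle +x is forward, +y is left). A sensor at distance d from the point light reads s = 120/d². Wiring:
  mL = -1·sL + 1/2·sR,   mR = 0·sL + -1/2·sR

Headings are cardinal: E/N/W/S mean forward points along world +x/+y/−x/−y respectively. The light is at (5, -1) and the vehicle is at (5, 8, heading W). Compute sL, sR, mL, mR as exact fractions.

120/37 24/29 -3036/1073 -12/29

left sensor world pos  = (4, 5); dL² = 37
right sensor world pos = (4, 11); dR² = 145
sL = 120/37 = 120/37
sR = 120/145 = 24/29
mL = -1·sL + 1/2·sR = -3036/1073
mR = 0·sL + -1/2·sR = -12/29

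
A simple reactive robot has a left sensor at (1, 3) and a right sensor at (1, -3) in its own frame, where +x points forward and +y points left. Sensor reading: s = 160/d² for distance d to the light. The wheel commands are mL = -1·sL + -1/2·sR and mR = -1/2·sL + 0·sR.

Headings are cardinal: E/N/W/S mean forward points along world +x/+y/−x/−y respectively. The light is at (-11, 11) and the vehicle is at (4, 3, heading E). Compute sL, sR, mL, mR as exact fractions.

160/281 160/377 -82800/105937 -80/281

left sensor world pos  = (5, 6); dL² = 281
right sensor world pos = (5, 0); dR² = 377
sL = 160/281 = 160/281
sR = 160/377 = 160/377
mL = -1·sL + -1/2·sR = -82800/105937
mR = -1/2·sL + 0·sR = -80/281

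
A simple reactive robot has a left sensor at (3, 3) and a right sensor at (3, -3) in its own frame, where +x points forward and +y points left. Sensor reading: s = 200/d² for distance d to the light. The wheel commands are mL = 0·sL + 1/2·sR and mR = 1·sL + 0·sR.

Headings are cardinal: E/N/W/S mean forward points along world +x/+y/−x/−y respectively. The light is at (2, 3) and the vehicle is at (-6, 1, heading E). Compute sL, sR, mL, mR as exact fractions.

left sensor world pos  = (-3, 4); dL² = 26
right sensor world pos = (-3, -2); dR² = 50
sL = 200/26 = 100/13
sR = 200/50 = 4
mL = 0·sL + 1/2·sR = 2
mR = 1·sL + 0·sR = 100/13

100/13 4 2 100/13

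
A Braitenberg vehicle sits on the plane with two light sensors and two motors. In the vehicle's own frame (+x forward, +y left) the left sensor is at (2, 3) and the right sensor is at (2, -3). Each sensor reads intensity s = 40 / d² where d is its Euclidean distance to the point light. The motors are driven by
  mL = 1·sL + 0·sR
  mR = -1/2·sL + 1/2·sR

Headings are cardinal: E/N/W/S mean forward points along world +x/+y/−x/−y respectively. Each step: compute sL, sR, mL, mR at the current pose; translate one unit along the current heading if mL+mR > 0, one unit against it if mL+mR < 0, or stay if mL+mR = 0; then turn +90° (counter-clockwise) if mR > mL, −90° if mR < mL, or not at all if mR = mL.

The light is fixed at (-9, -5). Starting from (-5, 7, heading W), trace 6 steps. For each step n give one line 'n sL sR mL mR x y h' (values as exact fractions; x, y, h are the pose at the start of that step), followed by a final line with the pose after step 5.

n=0: pose=(-5,7,W); sL=8/17, sR=40/229; mL=8/17, mR=-576/3893; mL+mR=1256/3893 → advance +1; mR−mL=-2408/3893 → turn -1·90°
n=1: pose=(-6,7,N); sL=10/49, sR=5/29; mL=10/49, mR=-45/2842; mL+mR=535/2842 → advance +1; mR−mL=-625/2842 → turn -1·90°
n=2: pose=(-6,8,E); sL=40/281, sR=8/25; mL=40/281, mR=624/7025; mL+mR=1624/7025 → advance +1; mR−mL=-376/7025 → turn -1·90°
n=3: pose=(-5,8,S); sL=4/17, sR=20/61; mL=4/17, mR=48/1037; mL+mR=292/1037 → advance +1; mR−mL=-196/1037 → turn -1·90°
n=4: pose=(-5,7,W); sL=8/17, sR=40/229; mL=8/17, mR=-576/3893; mL+mR=1256/3893 → advance +1; mR−mL=-2408/3893 → turn -1·90°
n=5: pose=(-6,7,N); sL=10/49, sR=5/29; mL=10/49, mR=-45/2842; mL+mR=535/2842 → advance +1; mR−mL=-625/2842 → turn -1·90°

0 8/17 40/229 8/17 -576/3893 -5 7 W
1 10/49 5/29 10/49 -45/2842 -6 7 N
2 40/281 8/25 40/281 624/7025 -6 8 E
3 4/17 20/61 4/17 48/1037 -5 8 S
4 8/17 40/229 8/17 -576/3893 -5 7 W
5 10/49 5/29 10/49 -45/2842 -6 7 N
final -6 8 E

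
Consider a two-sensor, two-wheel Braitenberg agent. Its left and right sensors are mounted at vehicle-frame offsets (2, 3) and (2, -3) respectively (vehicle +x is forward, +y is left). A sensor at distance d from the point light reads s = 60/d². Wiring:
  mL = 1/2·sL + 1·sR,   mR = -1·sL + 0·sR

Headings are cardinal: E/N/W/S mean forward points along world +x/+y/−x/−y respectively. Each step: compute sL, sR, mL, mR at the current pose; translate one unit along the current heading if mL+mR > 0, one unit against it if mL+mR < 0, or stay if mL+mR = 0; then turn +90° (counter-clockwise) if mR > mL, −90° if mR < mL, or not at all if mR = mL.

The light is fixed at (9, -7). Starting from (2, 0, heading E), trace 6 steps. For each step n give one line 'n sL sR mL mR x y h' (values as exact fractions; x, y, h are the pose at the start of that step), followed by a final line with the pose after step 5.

0 12/25 60/41 1746/1025 -12/25 2 0 E
1 30/17 30/53 1305/901 -30/17 3 0 S
2 60/89 12/37 2178/3293 -60/89 3 1 W
3 15/41 15/26 405/533 -15/41 4 1 N
4 20/51 4/3 26/17 -20/51 4 2 E
5 6/5 30/49 297/245 -6/5 5 2 S
final 5 1 W

n=0: pose=(2,0,E); sL=12/25, sR=60/41; mL=1746/1025, mR=-12/25; mL+mR=1254/1025 → advance +1; mR−mL=-2238/1025 → turn -1·90°
n=1: pose=(3,0,S); sL=30/17, sR=30/53; mL=1305/901, mR=-30/17; mL+mR=-285/901 → advance -1; mR−mL=-2895/901 → turn -1·90°
n=2: pose=(3,1,W); sL=60/89, sR=12/37; mL=2178/3293, mR=-60/89; mL+mR=-42/3293 → advance -1; mR−mL=-4398/3293 → turn -1·90°
n=3: pose=(4,1,N); sL=15/41, sR=15/26; mL=405/533, mR=-15/41; mL+mR=210/533 → advance +1; mR−mL=-600/533 → turn -1·90°
n=4: pose=(4,2,E); sL=20/51, sR=4/3; mL=26/17, mR=-20/51; mL+mR=58/51 → advance +1; mR−mL=-98/51 → turn -1·90°
n=5: pose=(5,2,S); sL=6/5, sR=30/49; mL=297/245, mR=-6/5; mL+mR=3/245 → advance +1; mR−mL=-591/245 → turn -1·90°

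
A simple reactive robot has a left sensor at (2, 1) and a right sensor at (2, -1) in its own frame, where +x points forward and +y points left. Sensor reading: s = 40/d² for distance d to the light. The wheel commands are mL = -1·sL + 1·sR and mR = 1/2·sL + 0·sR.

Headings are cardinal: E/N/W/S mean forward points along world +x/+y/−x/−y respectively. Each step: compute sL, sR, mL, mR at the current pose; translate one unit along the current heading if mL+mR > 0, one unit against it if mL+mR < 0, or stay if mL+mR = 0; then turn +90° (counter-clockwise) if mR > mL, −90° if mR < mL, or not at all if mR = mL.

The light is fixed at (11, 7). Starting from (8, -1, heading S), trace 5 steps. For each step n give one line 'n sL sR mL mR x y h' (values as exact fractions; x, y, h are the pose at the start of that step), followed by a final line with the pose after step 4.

0 5/13 10/29 -15/377 5/26 8 -1 S
1 8/13 40/101 -288/1313 4/13 8 -2 E
2 20/29 4/5 16/145 10/29 9 -2 N
3 40/97 8/13 256/1261 20/97 9 -1 W
4 5/13 10/29 -15/377 5/26 8 -1 S
final 8 -2 E

n=0: pose=(8,-1,S); sL=5/13, sR=10/29; mL=-15/377, mR=5/26; mL+mR=115/754 → advance +1; mR−mL=175/754 → turn +1·90°
n=1: pose=(8,-2,E); sL=8/13, sR=40/101; mL=-288/1313, mR=4/13; mL+mR=116/1313 → advance +1; mR−mL=692/1313 → turn +1·90°
n=2: pose=(9,-2,N); sL=20/29, sR=4/5; mL=16/145, mR=10/29; mL+mR=66/145 → advance +1; mR−mL=34/145 → turn +1·90°
n=3: pose=(9,-1,W); sL=40/97, sR=8/13; mL=256/1261, mR=20/97; mL+mR=516/1261 → advance +1; mR−mL=4/1261 → turn +1·90°
n=4: pose=(8,-1,S); sL=5/13, sR=10/29; mL=-15/377, mR=5/26; mL+mR=115/754 → advance +1; mR−mL=175/754 → turn +1·90°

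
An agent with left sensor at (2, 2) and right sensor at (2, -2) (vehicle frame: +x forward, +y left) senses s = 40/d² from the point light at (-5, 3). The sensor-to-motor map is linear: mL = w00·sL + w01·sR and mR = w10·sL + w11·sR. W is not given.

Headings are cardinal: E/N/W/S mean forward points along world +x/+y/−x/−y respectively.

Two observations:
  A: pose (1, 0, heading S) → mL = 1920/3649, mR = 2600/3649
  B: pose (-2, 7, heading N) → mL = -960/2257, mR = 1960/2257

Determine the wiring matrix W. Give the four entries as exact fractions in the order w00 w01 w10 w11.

obs A: pose=(1,0,S) → sL=40/89, sR=40/41, mL=1920/3649, mR=2600/3649
obs B: pose=(-2,7,N) → sL=40/37, sR=40/61, mL=-960/2257, mR=1960/2257
sensor matrix S = [[40/89, 40/41], [40/37, 40/61]]; det S = -6259200/8235793
solve [mL_A; mL_B] = S·[w00; w01] and [mR_A; mR_B] = S·[w10; w11]:
  w00 = -1, w01 = 1, w10 = 1/2, w11 = 1/2

-1 1 1/2 1/2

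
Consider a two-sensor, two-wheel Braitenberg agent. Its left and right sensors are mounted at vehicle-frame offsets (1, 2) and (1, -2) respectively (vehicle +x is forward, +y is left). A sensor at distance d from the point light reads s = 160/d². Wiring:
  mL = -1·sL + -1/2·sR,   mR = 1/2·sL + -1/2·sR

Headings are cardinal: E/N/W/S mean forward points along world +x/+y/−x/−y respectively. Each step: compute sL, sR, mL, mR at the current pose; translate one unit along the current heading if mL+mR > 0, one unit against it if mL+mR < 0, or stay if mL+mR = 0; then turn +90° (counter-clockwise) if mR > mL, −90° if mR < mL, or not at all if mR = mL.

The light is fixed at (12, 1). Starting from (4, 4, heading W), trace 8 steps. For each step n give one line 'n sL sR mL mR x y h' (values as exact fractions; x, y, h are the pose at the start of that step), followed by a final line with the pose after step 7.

0 80/41 80/53 -5880/2173 480/2173 4 4 W
1 160/29 32/17 -3184/493 896/493 5 4 S
2 20/9 4 -38/9 -8/9 5 5 E
3 32/25 160/61 -3952/1525 -1024/1525 4 5 N
4 80/41 80/53 -5880/2173 480/2173 4 4 W
5 160/29 32/17 -3184/493 896/493 5 4 S
6 20/9 4 -38/9 -8/9 5 5 E
7 32/25 160/61 -3952/1525 -1024/1525 4 5 N
final 4 4 W

n=0: pose=(4,4,W); sL=80/41, sR=80/53; mL=-5880/2173, mR=480/2173; mL+mR=-5400/2173 → advance -1; mR−mL=120/41 → turn +1·90°
n=1: pose=(5,4,S); sL=160/29, sR=32/17; mL=-3184/493, mR=896/493; mL+mR=-2288/493 → advance -1; mR−mL=240/29 → turn +1·90°
n=2: pose=(5,5,E); sL=20/9, sR=4; mL=-38/9, mR=-8/9; mL+mR=-46/9 → advance -1; mR−mL=10/3 → turn +1·90°
n=3: pose=(4,5,N); sL=32/25, sR=160/61; mL=-3952/1525, mR=-1024/1525; mL+mR=-4976/1525 → advance -1; mR−mL=48/25 → turn +1·90°
n=4: pose=(4,4,W); sL=80/41, sR=80/53; mL=-5880/2173, mR=480/2173; mL+mR=-5400/2173 → advance -1; mR−mL=120/41 → turn +1·90°
n=5: pose=(5,4,S); sL=160/29, sR=32/17; mL=-3184/493, mR=896/493; mL+mR=-2288/493 → advance -1; mR−mL=240/29 → turn +1·90°
n=6: pose=(5,5,E); sL=20/9, sR=4; mL=-38/9, mR=-8/9; mL+mR=-46/9 → advance -1; mR−mL=10/3 → turn +1·90°
n=7: pose=(4,5,N); sL=32/25, sR=160/61; mL=-3952/1525, mR=-1024/1525; mL+mR=-4976/1525 → advance -1; mR−mL=48/25 → turn +1·90°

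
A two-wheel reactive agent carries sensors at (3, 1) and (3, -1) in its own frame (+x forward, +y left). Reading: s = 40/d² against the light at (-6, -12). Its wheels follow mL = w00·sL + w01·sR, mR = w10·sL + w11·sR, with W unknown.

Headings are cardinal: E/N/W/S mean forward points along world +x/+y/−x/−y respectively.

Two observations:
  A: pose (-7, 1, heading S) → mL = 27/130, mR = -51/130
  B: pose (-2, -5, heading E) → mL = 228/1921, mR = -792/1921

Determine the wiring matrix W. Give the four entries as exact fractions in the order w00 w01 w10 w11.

obs A: pose=(-7,1,S) → sL=2/5, sR=5/13, mL=27/130, mR=-51/130
obs B: pose=(-2,-5,E) → sL=40/113, sR=8/17, mL=228/1921, mR=-792/1921
sensor matrix S = [[2/5, 5/13], [40/113, 8/17]]; det S = 6504/124865
solve [mL_A; mL_B] = S·[w00; w01] and [mR_A; mR_B] = S·[w10; w11]:
  w00 = 1, w01 = -1/2, w10 = -1/2, w11 = -1/2

1 -1/2 -1/2 -1/2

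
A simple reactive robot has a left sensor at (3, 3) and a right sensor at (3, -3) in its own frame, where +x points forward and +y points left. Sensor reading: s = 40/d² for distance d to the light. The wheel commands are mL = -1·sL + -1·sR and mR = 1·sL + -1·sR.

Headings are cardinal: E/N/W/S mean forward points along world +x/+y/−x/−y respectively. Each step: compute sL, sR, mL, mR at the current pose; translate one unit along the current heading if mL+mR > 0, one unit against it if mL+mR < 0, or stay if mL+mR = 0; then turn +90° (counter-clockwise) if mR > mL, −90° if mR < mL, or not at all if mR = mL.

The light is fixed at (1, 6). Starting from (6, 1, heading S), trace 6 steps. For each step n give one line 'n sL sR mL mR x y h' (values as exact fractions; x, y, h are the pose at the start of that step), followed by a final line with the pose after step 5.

n=0: pose=(6,1,S); sL=5/16, sR=10/17; mL=-245/272, mR=-75/272; mL+mR=-20/17 → advance -1; mR−mL=5/8 → turn +1·90°
n=1: pose=(6,2,E); sL=8/13, sR=40/113; mL=-1424/1469, mR=384/1469; mL+mR=-80/113 → advance -1; mR−mL=16/13 → turn +1·90°
n=2: pose=(5,2,N); sL=20, sR=4/5; mL=-104/5, mR=96/5; mL+mR=-8/5 → advance -1; mR−mL=40 → turn +1·90°
n=3: pose=(5,1,W); sL=8/13, sR=8; mL=-112/13, mR=-96/13; mL+mR=-16 → advance -1; mR−mL=16/13 → turn +1·90°
n=4: pose=(6,1,S); sL=5/16, sR=10/17; mL=-245/272, mR=-75/272; mL+mR=-20/17 → advance -1; mR−mL=5/8 → turn +1·90°
n=5: pose=(6,2,E); sL=8/13, sR=40/113; mL=-1424/1469, mR=384/1469; mL+mR=-80/113 → advance -1; mR−mL=16/13 → turn +1·90°

0 5/16 10/17 -245/272 -75/272 6 1 S
1 8/13 40/113 -1424/1469 384/1469 6 2 E
2 20 4/5 -104/5 96/5 5 2 N
3 8/13 8 -112/13 -96/13 5 1 W
4 5/16 10/17 -245/272 -75/272 6 1 S
5 8/13 40/113 -1424/1469 384/1469 6 2 E
final 5 2 N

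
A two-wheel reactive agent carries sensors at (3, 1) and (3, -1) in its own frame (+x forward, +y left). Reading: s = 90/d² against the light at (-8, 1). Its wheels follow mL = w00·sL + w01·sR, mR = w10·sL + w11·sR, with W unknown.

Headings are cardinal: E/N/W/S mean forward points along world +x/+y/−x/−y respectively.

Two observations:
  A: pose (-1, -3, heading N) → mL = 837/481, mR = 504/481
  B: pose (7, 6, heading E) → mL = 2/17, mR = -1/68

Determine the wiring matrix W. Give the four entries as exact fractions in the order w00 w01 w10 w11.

1 -1/2 1 -1

obs A: pose=(-1,-3,N) → sL=90/37, sR=18/13, mL=837/481, mR=504/481
obs B: pose=(7,6,E) → sL=1/4, sR=9/34, mL=2/17, mR=-1/68
sensor matrix S = [[90/37, 18/13], [1/4, 9/34]]; det S = 4869/16354
solve [mL_A; mL_B] = S·[w00; w01] and [mR_A; mR_B] = S·[w10; w11]:
  w00 = 1, w01 = -1/2, w10 = 1, w11 = -1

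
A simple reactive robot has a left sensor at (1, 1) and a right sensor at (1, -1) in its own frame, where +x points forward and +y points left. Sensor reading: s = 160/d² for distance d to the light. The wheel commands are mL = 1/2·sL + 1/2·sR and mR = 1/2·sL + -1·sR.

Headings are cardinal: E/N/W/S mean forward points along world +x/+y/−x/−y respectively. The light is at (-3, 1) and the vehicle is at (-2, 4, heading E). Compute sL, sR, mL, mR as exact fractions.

8 20 14 -16

left sensor world pos  = (-1, 5); dL² = 20
right sensor world pos = (-1, 3); dR² = 8
sL = 160/20 = 8
sR = 160/8 = 20
mL = 1/2·sL + 1/2·sR = 14
mR = 1/2·sL + -1·sR = -16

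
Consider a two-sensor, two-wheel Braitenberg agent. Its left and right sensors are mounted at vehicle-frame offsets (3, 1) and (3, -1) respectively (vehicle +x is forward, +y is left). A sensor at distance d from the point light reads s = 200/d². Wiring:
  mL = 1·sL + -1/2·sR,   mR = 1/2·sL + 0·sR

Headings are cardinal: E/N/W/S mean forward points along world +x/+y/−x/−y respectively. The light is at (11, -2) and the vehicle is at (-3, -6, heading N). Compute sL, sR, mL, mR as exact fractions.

left sensor world pos  = (-4, -3); dL² = 226
right sensor world pos = (-2, -3); dR² = 170
sL = 200/226 = 100/113
sR = 200/170 = 20/17
mL = 1·sL + -1/2·sR = 570/1921
mR = 1/2·sL + 0·sR = 50/113

100/113 20/17 570/1921 50/113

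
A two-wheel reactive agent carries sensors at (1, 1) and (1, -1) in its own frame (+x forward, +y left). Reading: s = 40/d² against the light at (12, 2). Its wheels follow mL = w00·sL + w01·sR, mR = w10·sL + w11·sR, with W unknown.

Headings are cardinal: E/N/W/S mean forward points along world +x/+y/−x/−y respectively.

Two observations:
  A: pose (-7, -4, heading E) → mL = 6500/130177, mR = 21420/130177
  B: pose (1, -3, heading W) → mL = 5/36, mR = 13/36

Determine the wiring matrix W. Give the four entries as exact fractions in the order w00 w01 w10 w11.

obs A: pose=(-7,-4,E) → sL=40/349, sR=40/373, mL=6500/130177, mR=21420/130177
obs B: pose=(1,-3,W) → sL=2/9, sR=1/4, mL=5/36, mR=13/36
sensor matrix S = [[40/349, 40/373], [2/9, 1/4]]; det S = 5650/1171593
solve [mL_A; mL_B] = S·[w00; w01] and [mR_A; mR_B] = S·[w10; w11]:
  w00 = -1/2, w01 = 1, w10 = 1/2, w11 = 1

-1/2 1 1/2 1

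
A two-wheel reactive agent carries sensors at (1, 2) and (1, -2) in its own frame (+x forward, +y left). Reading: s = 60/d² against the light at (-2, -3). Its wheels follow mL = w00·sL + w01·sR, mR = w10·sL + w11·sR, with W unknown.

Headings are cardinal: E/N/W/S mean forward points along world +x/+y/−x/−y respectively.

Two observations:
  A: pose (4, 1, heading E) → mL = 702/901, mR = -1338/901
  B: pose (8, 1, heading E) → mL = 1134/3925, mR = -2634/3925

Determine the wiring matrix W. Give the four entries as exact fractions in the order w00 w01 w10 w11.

obs A: pose=(4,1,E) → sL=12/17, sR=60/53, mL=702/901, mR=-1338/901
obs B: pose=(8,1,E) → sL=60/157, sR=12/25, mL=1134/3925, mR=-2634/3925
sensor matrix S = [[12/17, 60/53], [60/157, 12/25]]; det S = -331776/3536425
solve [mL_A; mL_B] = S·[w00; w01] and [mR_A; mR_B] = S·[w10; w11]:
  w00 = -1/2, w01 = 1, w10 = -1/2, w11 = -1

-1/2 1 -1/2 -1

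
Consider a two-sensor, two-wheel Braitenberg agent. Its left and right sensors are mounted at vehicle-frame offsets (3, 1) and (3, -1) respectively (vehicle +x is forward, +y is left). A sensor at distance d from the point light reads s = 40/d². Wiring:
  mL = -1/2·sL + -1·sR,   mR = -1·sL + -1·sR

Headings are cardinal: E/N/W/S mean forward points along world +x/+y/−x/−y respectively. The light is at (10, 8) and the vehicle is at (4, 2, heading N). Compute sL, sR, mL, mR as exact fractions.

20/29 20/17 -750/493 -920/493

left sensor world pos  = (3, 5); dL² = 58
right sensor world pos = (5, 5); dR² = 34
sL = 40/58 = 20/29
sR = 40/34 = 20/17
mL = -1/2·sL + -1·sR = -750/493
mR = -1·sL + -1·sR = -920/493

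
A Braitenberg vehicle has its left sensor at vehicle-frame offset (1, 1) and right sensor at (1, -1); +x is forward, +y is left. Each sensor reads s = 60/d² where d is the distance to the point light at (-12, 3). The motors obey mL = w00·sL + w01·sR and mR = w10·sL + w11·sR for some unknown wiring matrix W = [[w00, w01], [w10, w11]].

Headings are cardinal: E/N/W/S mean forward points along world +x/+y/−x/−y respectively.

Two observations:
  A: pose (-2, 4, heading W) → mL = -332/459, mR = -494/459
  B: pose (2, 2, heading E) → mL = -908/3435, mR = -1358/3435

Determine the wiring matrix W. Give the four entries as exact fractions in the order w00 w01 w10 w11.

obs A: pose=(-2,4,W) → sL=20/27, sR=12/17, mL=-332/459, mR=-494/459
obs B: pose=(2,2,E) → sL=4/15, sR=60/229, mL=-908/3435, mR=-1358/3435
sensor matrix S = [[20/27, 12/17], [4/15, 60/229]]; det S = 1024/175185
solve [mL_A; mL_B] = S·[w00; w01] and [mR_A; mR_B] = S·[w10; w11]:
  w00 = -1/2, w01 = -1/2, w10 = -1/2, w11 = -1

-1/2 -1/2 -1/2 -1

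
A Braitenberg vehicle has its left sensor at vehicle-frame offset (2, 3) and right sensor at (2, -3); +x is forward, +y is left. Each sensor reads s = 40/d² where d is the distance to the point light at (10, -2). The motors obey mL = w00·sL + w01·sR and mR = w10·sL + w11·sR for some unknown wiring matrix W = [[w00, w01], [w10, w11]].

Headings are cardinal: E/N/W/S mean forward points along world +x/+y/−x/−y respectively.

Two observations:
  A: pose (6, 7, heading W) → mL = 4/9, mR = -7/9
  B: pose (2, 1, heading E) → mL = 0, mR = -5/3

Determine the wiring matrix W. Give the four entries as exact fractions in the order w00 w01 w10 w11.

obs A: pose=(6,7,W) → sL=5/9, sR=2/9, mL=4/9, mR=-7/9
obs B: pose=(2,1,E) → sL=5/9, sR=10/9, mL=0, mR=-5/3
sensor matrix S = [[5/9, 2/9], [5/9, 10/9]]; det S = 40/81
solve [mL_A; mL_B] = S·[w00; w01] and [mR_A; mR_B] = S·[w10; w11]:
  w00 = 1, w01 = -1/2, w10 = -1, w11 = -1

1 -1/2 -1 -1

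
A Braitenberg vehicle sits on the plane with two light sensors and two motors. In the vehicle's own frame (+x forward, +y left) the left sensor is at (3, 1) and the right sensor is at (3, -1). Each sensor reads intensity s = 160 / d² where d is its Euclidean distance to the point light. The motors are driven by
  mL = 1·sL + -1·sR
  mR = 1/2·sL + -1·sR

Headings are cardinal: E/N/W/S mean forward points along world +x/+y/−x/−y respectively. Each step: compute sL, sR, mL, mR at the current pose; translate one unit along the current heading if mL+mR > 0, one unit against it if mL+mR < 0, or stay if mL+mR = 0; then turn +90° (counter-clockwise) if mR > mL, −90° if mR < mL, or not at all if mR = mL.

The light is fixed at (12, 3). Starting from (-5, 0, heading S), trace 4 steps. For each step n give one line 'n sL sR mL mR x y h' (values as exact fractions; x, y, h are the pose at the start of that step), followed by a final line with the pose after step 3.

n=0: pose=(-5,0,S); sL=40/73, sR=4/9; mL=68/657, mR=-112/657; mL+mR=-44/657 → advance -1; mR−mL=-20/73 → turn -1·90°
n=1: pose=(-5,1,W); sL=160/409, sR=160/401; mL=-1280/164009, mR=-33360/164009; mL+mR=-34640/164009 → advance -1; mR−mL=-80/409 → turn -1·90°
n=2: pose=(-4,1,N); sL=16/29, sR=80/113; mL=-512/3277, mR=-1416/3277; mL+mR=-1928/3277 → advance -1; mR−mL=-8/29 → turn -1·90°
n=3: pose=(-4,0,E); sL=160/173, sR=32/37; mL=384/6401, mR=-2576/6401; mL+mR=-2192/6401 → advance -1; mR−mL=-80/173 → turn -1·90°

0 40/73 4/9 68/657 -112/657 -5 0 S
1 160/409 160/401 -1280/164009 -33360/164009 -5 1 W
2 16/29 80/113 -512/3277 -1416/3277 -4 1 N
3 160/173 32/37 384/6401 -2576/6401 -4 0 E
final -5 0 S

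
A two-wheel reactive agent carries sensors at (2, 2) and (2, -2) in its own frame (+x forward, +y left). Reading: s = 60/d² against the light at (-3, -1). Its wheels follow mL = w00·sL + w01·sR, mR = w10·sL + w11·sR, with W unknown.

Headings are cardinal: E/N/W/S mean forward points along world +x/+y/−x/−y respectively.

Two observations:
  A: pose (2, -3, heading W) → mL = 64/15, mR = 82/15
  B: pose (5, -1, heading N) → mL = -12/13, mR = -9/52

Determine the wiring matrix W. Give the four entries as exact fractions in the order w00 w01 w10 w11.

obs A: pose=(2,-3,W) → sL=12/5, sR=20/3, mL=64/15, mR=82/15
obs B: pose=(5,-1,N) → sL=3/2, sR=15/26, mL=-12/13, mR=-9/52
sensor matrix S = [[12/5, 20/3], [3/2, 15/26]]; det S = -112/13
solve [mL_A; mL_B] = S·[w00; w01] and [mR_A; mR_B] = S·[w10; w11]:
  w00 = -1, w01 = 1, w10 = -1/2, w11 = 1

-1 1 -1/2 1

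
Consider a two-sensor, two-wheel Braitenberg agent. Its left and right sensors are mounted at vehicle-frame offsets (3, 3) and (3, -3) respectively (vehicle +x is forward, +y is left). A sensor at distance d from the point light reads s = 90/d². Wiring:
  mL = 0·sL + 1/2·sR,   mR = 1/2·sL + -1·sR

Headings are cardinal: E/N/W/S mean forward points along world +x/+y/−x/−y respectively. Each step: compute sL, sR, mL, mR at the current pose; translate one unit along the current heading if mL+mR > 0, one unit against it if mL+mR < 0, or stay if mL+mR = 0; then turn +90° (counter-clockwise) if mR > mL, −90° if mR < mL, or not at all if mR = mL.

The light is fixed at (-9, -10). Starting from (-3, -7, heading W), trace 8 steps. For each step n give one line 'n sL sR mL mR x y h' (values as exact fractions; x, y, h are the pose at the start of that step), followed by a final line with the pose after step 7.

0 10 2 1 3 -3 -7 W
1 45/32 45/2 45/4 -1395/64 -4 -7 S
2 18 90/53 45/53 387/53 -4 -6 W
3 9/5 45 45/2 -441/10 -5 -6 S
4 18 18/13 9/13 99/13 -5 -5 W
5 9/4 45/2 45/4 -171/8 -6 -5 S
6 10 10/9 5/9 35/9 -6 -4 W
7 45/17 9 9/2 -261/34 -7 -4 S
final -7 -3 W

n=0: pose=(-3,-7,W); sL=10, sR=2; mL=1, mR=3; mL+mR=4 → advance +1; mR−mL=2 → turn +1·90°
n=1: pose=(-4,-7,S); sL=45/32, sR=45/2; mL=45/4, mR=-1395/64; mL+mR=-675/64 → advance -1; mR−mL=-2115/64 → turn -1·90°
n=2: pose=(-4,-6,W); sL=18, sR=90/53; mL=45/53, mR=387/53; mL+mR=432/53 → advance +1; mR−mL=342/53 → turn +1·90°
n=3: pose=(-5,-6,S); sL=9/5, sR=45; mL=45/2, mR=-441/10; mL+mR=-108/5 → advance -1; mR−mL=-333/5 → turn -1·90°
n=4: pose=(-5,-5,W); sL=18, sR=18/13; mL=9/13, mR=99/13; mL+mR=108/13 → advance +1; mR−mL=90/13 → turn +1·90°
n=5: pose=(-6,-5,S); sL=9/4, sR=45/2; mL=45/4, mR=-171/8; mL+mR=-81/8 → advance -1; mR−mL=-261/8 → turn -1·90°
n=6: pose=(-6,-4,W); sL=10, sR=10/9; mL=5/9, mR=35/9; mL+mR=40/9 → advance +1; mR−mL=10/3 → turn +1·90°
n=7: pose=(-7,-4,S); sL=45/17, sR=9; mL=9/2, mR=-261/34; mL+mR=-54/17 → advance -1; mR−mL=-207/17 → turn -1·90°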